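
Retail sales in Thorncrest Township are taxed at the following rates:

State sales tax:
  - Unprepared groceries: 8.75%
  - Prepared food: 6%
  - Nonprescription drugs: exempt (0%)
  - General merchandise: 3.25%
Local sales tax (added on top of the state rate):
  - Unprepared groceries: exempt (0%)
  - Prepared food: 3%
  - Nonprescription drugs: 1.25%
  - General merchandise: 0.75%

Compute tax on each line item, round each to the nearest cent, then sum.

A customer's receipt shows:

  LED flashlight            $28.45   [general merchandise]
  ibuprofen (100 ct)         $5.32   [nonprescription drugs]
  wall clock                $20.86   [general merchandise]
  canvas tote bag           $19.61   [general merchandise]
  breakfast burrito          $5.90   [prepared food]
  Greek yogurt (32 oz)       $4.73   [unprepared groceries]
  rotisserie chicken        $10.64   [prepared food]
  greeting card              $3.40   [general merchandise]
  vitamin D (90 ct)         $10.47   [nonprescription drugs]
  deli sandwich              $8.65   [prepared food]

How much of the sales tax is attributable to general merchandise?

LED flashlight $28.45: general merchandise → 3.25% + 0.75% local = 4% → $1.14
Wall clock $20.86: general merchandise → 3.25% + 0.75% local = 4% → $0.83
Canvas tote bag $19.61: general merchandise → 3.25% + 0.75% local = 4% → $0.78
Greeting card $3.40: general merchandise → 3.25% + 0.75% local = 4% → $0.14
Tax on general merchandise = $1.14 + $0.83 + $0.78 + $0.14 = $2.89

$2.89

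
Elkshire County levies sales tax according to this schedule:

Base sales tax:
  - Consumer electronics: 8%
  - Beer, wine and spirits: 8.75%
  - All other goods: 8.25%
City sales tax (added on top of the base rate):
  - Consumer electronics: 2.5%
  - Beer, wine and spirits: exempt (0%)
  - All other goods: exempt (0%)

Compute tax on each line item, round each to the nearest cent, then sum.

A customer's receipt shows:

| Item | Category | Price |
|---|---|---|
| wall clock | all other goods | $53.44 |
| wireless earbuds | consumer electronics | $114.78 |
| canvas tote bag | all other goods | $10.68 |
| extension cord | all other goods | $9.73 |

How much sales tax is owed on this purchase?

$18.14

Wall clock $53.44: all other goods → 8.25% + 0% city = 8.25% → $4.41
Wireless earbuds $114.78: consumer electronics → 8% + 2.5% city = 10.5% → $12.05
Canvas tote bag $10.68: all other goods → 8.25% + 0% city = 8.25% → $0.88
Extension cord $9.73: all other goods → 8.25% + 0% city = 8.25% → $0.80
Total tax = $4.41 + $12.05 + $0.88 + $0.80 = $18.14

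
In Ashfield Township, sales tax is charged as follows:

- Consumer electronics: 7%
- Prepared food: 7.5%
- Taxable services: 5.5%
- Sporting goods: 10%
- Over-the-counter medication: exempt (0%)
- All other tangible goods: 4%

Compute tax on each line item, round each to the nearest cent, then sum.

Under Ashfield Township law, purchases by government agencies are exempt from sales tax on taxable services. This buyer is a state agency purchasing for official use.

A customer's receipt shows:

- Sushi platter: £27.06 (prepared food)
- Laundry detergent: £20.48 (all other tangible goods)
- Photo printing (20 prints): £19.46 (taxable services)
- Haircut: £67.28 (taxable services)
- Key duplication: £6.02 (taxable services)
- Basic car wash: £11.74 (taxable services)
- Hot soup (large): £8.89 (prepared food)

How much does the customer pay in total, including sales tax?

Sushi platter £27.06: prepared food → 7.5% → £2.03
Laundry detergent £20.48: all other tangible goods → 4% → £0.82
Photo printing (20 prints) £19.46: taxable services, buyer-exempt → 0% → £0.00
Haircut £67.28: taxable services, buyer-exempt → 0% → £0.00
Key duplication £6.02: taxable services, buyer-exempt → 0% → £0.00
Basic car wash £11.74: taxable services, buyer-exempt → 0% → £0.00
Hot soup (large) £8.89: prepared food → 7.5% → £0.67
Subtotal = £160.93; tax = £3.52; total due = £164.45

£164.45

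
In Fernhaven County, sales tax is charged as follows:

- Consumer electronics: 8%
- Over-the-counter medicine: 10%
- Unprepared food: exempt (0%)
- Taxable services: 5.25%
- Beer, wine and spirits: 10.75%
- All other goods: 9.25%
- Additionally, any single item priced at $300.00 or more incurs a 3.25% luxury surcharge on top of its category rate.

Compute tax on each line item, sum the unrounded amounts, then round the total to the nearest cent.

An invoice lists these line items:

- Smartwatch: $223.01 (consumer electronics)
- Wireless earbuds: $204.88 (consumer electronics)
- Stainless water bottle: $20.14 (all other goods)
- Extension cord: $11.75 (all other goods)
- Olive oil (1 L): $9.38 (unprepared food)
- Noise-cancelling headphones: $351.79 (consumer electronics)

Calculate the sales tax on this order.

$76.76

Smartwatch $223.01: consumer electronics → 8% → $17.8408
Wireless earbuds $204.88: consumer electronics → 8% → $16.3904
Stainless water bottle $20.14: all other goods → 9.25% → $1.86295
Extension cord $11.75: all other goods → 9.25% → $1.086875
Olive oil (1 L) $9.38: unprepared food → 0% → $0.00
Noise-cancelling headphones $351.79: consumer electronics → 8% + 3.25% surcharge = 11.25% → $39.576375
Unrounded tax sum = $76.7574 → $76.76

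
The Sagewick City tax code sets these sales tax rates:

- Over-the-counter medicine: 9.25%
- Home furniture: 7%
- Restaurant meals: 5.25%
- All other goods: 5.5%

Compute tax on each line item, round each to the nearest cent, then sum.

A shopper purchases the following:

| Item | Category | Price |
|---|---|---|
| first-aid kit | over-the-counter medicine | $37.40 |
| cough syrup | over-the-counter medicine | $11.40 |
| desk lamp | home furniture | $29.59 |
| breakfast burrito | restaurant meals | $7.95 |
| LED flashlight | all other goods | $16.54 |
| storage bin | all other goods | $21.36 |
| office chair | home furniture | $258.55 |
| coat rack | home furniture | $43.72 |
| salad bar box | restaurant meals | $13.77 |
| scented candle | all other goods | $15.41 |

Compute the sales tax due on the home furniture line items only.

Desk lamp $29.59: home furniture → 7% → $2.07
Office chair $258.55: home furniture → 7% → $18.10
Coat rack $43.72: home furniture → 7% → $3.06
Tax on home furniture = $2.07 + $18.10 + $3.06 = $23.23

$23.23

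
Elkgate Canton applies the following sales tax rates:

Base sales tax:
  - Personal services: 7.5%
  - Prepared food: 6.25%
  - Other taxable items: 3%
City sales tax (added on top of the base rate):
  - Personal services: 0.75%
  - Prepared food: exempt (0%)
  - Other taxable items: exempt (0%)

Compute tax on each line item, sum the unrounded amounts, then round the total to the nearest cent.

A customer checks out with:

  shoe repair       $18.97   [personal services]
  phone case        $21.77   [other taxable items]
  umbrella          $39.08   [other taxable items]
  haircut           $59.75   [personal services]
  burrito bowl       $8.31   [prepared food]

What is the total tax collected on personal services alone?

$6.49

Shoe repair $18.97: personal services → 7.5% + 0.75% city = 8.25% → $1.565025
Haircut $59.75: personal services → 7.5% + 0.75% city = 8.25% → $4.929375
Tax on personal services: unrounded sum = $6.4944 → $6.49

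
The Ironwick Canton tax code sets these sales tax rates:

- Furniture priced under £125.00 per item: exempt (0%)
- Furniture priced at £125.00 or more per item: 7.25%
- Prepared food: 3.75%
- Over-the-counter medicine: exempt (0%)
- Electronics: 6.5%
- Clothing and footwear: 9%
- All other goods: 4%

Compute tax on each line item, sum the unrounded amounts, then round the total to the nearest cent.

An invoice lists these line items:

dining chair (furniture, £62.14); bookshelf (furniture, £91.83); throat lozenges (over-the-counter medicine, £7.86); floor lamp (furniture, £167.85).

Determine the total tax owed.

£12.17

Dining chair £62.14: furniture, under £125.00 → 0% → £0.00
Bookshelf £91.83: furniture, under £125.00 → 0% → £0.00
Throat lozenges £7.86: over-the-counter medicine → 0% → £0.00
Floor lamp £167.85: furniture, £125.00 or more → 7.25% → £12.169125
Unrounded tax sum = £12.169125 → £12.17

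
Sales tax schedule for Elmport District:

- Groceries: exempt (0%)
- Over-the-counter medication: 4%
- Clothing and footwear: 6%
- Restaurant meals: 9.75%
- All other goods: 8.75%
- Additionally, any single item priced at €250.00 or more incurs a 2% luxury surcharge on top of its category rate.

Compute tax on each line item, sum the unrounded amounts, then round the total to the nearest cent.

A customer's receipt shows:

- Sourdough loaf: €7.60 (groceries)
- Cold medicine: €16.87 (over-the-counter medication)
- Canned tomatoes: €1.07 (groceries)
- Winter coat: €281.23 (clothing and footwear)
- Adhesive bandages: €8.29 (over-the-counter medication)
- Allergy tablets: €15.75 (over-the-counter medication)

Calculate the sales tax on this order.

€24.13

Sourdough loaf €7.60: groceries → 0% → €0.00
Cold medicine €16.87: over-the-counter medication → 4% → €0.6748
Canned tomatoes €1.07: groceries → 0% → €0.00
Winter coat €281.23: clothing and footwear → 6% + 2% surcharge = 8% → €22.4984
Adhesive bandages €8.29: over-the-counter medication → 4% → €0.3316
Allergy tablets €15.75: over-the-counter medication → 4% → €0.63
Unrounded tax sum = €24.1348 → €24.13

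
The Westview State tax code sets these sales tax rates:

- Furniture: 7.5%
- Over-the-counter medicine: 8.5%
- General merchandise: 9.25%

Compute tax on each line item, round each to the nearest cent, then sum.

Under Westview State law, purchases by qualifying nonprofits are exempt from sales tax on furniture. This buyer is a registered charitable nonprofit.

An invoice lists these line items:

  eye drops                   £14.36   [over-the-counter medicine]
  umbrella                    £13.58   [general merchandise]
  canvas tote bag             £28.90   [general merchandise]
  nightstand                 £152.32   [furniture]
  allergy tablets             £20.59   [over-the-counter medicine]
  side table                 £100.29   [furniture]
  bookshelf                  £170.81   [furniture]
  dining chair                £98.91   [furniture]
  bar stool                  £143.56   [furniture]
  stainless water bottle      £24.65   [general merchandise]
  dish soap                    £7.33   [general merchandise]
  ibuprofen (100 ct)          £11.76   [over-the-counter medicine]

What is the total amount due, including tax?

Eye drops £14.36: over-the-counter medicine → 8.5% → £1.22
Umbrella £13.58: general merchandise → 9.25% → £1.26
Canvas tote bag £28.90: general merchandise → 9.25% → £2.67
Nightstand £152.32: furniture, buyer-exempt → 0% → £0.00
Allergy tablets £20.59: over-the-counter medicine → 8.5% → £1.75
Side table £100.29: furniture, buyer-exempt → 0% → £0.00
Bookshelf £170.81: furniture, buyer-exempt → 0% → £0.00
Dining chair £98.91: furniture, buyer-exempt → 0% → £0.00
Bar stool £143.56: furniture, buyer-exempt → 0% → £0.00
Stainless water bottle £24.65: general merchandise → 9.25% → £2.28
Dish soap £7.33: general merchandise → 9.25% → £0.68
Ibuprofen (100 ct) £11.76: over-the-counter medicine → 8.5% → £1.00
Subtotal = £787.06; tax = £10.86; total due = £797.92

£797.92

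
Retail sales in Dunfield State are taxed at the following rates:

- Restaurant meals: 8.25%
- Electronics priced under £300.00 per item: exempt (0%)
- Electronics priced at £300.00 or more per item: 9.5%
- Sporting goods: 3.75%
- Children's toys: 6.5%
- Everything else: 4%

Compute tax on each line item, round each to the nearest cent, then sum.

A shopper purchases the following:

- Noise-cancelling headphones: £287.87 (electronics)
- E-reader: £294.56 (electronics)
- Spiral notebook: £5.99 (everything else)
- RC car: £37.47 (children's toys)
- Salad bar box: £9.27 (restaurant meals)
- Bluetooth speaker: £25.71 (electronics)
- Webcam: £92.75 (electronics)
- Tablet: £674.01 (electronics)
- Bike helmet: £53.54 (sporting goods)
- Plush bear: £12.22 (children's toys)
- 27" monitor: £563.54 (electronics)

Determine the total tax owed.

£123.81

Noise-cancelling headphones £287.87: electronics, under £300.00 → 0% → £0.00
E-reader £294.56: electronics, under £300.00 → 0% → £0.00
Spiral notebook £5.99: everything else → 4% → £0.24
RC car £37.47: children's toys → 6.5% → £2.44
Salad bar box £9.27: restaurant meals → 8.25% → £0.76
Bluetooth speaker £25.71: electronics, under £300.00 → 0% → £0.00
Webcam £92.75: electronics, under £300.00 → 0% → £0.00
Tablet £674.01: electronics, £300.00 or more → 9.5% → £64.03
Bike helmet £53.54: sporting goods → 3.75% → £2.01
Plush bear £12.22: children's toys → 6.5% → £0.79
27" monitor £563.54: electronics, £300.00 or more → 9.5% → £53.54
Total tax = £0.24 + £2.44 + £0.76 + £64.03 + £2.01 + £0.79 + £53.54 = £123.81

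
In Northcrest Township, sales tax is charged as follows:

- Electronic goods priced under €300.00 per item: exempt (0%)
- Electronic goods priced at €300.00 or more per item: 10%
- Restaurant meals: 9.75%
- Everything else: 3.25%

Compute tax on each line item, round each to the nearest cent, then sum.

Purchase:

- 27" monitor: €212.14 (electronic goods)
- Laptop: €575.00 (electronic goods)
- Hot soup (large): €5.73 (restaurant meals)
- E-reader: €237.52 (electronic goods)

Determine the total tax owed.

27" monitor €212.14: electronic goods, under €300.00 → 0% → €0.00
Laptop €575.00: electronic goods, €300.00 or more → 10% → €57.50
Hot soup (large) €5.73: restaurant meals → 9.75% → €0.56
E-reader €237.52: electronic goods, under €300.00 → 0% → €0.00
Total tax = €57.50 + €0.56 = €58.06

€58.06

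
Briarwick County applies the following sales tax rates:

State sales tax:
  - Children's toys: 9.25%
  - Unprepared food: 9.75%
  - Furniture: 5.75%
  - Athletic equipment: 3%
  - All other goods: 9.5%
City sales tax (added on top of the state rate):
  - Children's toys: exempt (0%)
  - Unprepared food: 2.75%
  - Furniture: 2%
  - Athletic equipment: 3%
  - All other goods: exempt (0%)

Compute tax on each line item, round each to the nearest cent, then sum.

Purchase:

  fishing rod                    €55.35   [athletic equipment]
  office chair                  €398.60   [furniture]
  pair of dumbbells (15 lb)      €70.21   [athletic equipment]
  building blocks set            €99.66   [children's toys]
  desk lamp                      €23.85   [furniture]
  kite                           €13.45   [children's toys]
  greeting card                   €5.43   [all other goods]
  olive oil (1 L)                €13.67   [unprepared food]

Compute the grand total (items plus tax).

Fishing rod €55.35: athletic equipment → 3% + 3% city = 6% → €3.32
Office chair €398.60: furniture → 5.75% + 2% city = 7.75% → €30.89
Pair of dumbbells (15 lb) €70.21: athletic equipment → 3% + 3% city = 6% → €4.21
Building blocks set €99.66: children's toys → 9.25% + 0% city = 9.25% → €9.22
Desk lamp €23.85: furniture → 5.75% + 2% city = 7.75% → €1.85
Kite €13.45: children's toys → 9.25% + 0% city = 9.25% → €1.24
Greeting card €5.43: all other goods → 9.5% + 0% city = 9.5% → €0.52
Olive oil (1 L) €13.67: unprepared food → 9.75% + 2.75% city = 12.5% → €1.71
Subtotal = €680.22; tax = €52.96; total due = €733.18

€733.18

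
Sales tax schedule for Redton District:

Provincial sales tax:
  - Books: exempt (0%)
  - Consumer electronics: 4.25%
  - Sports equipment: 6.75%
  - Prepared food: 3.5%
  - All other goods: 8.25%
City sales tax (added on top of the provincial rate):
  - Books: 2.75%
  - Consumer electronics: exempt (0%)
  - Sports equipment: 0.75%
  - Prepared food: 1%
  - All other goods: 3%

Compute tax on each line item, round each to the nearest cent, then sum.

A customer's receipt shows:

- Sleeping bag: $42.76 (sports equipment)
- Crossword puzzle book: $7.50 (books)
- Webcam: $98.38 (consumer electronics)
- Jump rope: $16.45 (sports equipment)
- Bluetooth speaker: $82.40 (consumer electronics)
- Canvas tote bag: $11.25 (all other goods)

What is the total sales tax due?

Sleeping bag $42.76: sports equipment → 6.75% + 0.75% city = 7.5% → $3.21
Crossword puzzle book $7.50: books → 0% + 2.75% city = 2.75% → $0.21
Webcam $98.38: consumer electronics → 4.25% + 0% city = 4.25% → $4.18
Jump rope $16.45: sports equipment → 6.75% + 0.75% city = 7.5% → $1.23
Bluetooth speaker $82.40: consumer electronics → 4.25% + 0% city = 4.25% → $3.50
Canvas tote bag $11.25: all other goods → 8.25% + 3% city = 11.25% → $1.27
Total tax = $3.21 + $0.21 + $4.18 + $1.23 + $3.50 + $1.27 = $13.60

$13.60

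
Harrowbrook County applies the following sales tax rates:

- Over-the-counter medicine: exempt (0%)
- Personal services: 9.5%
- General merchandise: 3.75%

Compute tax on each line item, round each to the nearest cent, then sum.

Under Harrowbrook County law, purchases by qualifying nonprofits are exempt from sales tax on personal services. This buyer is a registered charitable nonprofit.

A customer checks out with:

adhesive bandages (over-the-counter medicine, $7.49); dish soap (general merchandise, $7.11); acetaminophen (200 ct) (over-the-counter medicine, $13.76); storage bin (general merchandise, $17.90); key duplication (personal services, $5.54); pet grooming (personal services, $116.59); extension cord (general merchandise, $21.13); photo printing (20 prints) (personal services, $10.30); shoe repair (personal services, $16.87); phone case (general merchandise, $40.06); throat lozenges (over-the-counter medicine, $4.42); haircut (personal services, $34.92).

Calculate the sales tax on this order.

Adhesive bandages $7.49: over-the-counter medicine → 0% → $0.00
Dish soap $7.11: general merchandise → 3.75% → $0.27
Acetaminophen (200 ct) $13.76: over-the-counter medicine → 0% → $0.00
Storage bin $17.90: general merchandise → 3.75% → $0.67
Key duplication $5.54: personal services, buyer-exempt → 0% → $0.00
Pet grooming $116.59: personal services, buyer-exempt → 0% → $0.00
Extension cord $21.13: general merchandise → 3.75% → $0.79
Photo printing (20 prints) $10.30: personal services, buyer-exempt → 0% → $0.00
Shoe repair $16.87: personal services, buyer-exempt → 0% → $0.00
Phone case $40.06: general merchandise → 3.75% → $1.50
Throat lozenges $4.42: over-the-counter medicine → 0% → $0.00
Haircut $34.92: personal services, buyer-exempt → 0% → $0.00
Total tax = $0.27 + $0.67 + $0.79 + $1.50 = $3.23

$3.23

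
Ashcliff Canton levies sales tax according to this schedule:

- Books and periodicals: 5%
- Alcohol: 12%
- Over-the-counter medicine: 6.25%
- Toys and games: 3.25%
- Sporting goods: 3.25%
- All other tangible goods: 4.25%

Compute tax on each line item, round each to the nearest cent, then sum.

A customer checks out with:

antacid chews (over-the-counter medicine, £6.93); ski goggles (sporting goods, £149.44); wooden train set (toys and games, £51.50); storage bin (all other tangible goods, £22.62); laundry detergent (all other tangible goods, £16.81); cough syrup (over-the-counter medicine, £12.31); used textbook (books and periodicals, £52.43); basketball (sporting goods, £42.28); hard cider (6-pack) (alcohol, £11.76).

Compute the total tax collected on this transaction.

Antacid chews £6.93: over-the-counter medicine → 6.25% → £0.43
Ski goggles £149.44: sporting goods → 3.25% → £4.86
Wooden train set £51.50: toys and games → 3.25% → £1.67
Storage bin £22.62: all other tangible goods → 4.25% → £0.96
Laundry detergent £16.81: all other tangible goods → 4.25% → £0.71
Cough syrup £12.31: over-the-counter medicine → 6.25% → £0.77
Used textbook £52.43: books and periodicals → 5% → £2.62
Basketball £42.28: sporting goods → 3.25% → £1.37
Hard cider (6-pack) £11.76: alcohol → 12% → £1.41
Total tax = £0.43 + £4.86 + £1.67 + £0.96 + £0.71 + £0.77 + £2.62 + £1.37 + £1.41 = £14.80

£14.80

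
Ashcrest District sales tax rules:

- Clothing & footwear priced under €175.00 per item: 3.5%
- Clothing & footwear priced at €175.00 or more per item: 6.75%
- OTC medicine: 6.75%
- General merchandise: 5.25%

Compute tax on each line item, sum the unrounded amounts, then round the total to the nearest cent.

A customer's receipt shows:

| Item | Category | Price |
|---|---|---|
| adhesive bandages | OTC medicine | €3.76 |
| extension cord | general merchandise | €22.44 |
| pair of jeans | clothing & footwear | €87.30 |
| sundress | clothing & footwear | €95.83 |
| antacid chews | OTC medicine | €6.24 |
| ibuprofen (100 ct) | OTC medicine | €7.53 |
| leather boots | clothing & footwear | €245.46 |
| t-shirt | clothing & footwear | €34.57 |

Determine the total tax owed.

Adhesive bandages €3.76: OTC medicine → 6.75% → €0.2538
Extension cord €22.44: general merchandise → 5.25% → €1.1781
Pair of jeans €87.30: clothing & footwear, under €175.00 → 3.5% → €3.0555
Sundress €95.83: clothing & footwear, under €175.00 → 3.5% → €3.35405
Antacid chews €6.24: OTC medicine → 6.75% → €0.4212
Ibuprofen (100 ct) €7.53: OTC medicine → 6.75% → €0.508275
Leather boots €245.46: clothing & footwear, €175.00 or more → 6.75% → €16.56855
T-shirt €34.57: clothing & footwear, under €175.00 → 3.5% → €1.20995
Unrounded tax sum = €26.549425 → €26.55

€26.55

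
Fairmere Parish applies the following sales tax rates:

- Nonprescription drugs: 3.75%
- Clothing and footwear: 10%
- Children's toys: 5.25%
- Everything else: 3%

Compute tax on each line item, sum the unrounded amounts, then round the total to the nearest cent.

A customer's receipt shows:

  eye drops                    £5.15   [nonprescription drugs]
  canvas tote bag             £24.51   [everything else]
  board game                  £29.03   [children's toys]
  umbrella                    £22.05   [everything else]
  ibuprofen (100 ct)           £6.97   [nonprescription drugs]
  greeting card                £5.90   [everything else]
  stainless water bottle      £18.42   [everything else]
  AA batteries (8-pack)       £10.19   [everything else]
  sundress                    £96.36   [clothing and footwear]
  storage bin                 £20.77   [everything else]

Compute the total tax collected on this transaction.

£14.67

Eye drops £5.15: nonprescription drugs → 3.75% → £0.193125
Canvas tote bag £24.51: everything else → 3% → £0.7353
Board game £29.03: children's toys → 5.25% → £1.524075
Umbrella £22.05: everything else → 3% → £0.6615
Ibuprofen (100 ct) £6.97: nonprescription drugs → 3.75% → £0.261375
Greeting card £5.90: everything else → 3% → £0.177
Stainless water bottle £18.42: everything else → 3% → £0.5526
AA batteries (8-pack) £10.19: everything else → 3% → £0.3057
Sundress £96.36: clothing and footwear → 10% → £9.636
Storage bin £20.77: everything else → 3% → £0.6231
Unrounded tax sum = £14.669775 → £14.67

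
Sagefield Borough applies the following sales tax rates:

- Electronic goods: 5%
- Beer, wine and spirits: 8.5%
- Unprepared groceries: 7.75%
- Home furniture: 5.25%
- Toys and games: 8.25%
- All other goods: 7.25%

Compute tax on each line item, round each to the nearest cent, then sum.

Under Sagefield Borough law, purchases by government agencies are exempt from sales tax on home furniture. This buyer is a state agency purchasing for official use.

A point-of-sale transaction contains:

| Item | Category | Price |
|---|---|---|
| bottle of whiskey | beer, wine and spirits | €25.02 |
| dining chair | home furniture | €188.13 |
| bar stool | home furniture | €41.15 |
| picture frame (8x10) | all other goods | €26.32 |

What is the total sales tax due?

Bottle of whiskey €25.02: beer, wine and spirits → 8.5% → €2.13
Dining chair €188.13: home furniture, buyer-exempt → 0% → €0.00
Bar stool €41.15: home furniture, buyer-exempt → 0% → €0.00
Picture frame (8x10) €26.32: all other goods → 7.25% → €1.91
Total tax = €2.13 + €1.91 = €4.04

€4.04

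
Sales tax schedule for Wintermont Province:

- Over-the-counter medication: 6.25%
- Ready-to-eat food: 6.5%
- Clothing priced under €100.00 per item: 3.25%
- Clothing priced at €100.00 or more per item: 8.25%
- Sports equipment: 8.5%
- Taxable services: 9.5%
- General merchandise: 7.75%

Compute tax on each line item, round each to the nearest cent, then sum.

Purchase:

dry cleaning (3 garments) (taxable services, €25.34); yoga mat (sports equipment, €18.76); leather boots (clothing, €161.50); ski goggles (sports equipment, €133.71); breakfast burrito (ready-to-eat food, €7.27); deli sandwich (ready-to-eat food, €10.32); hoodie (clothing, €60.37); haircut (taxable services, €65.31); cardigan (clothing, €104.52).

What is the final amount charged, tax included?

€633.71

Dry cleaning (3 garments) €25.34: taxable services → 9.5% → €2.41
Yoga mat €18.76: sports equipment → 8.5% → €1.59
Leather boots €161.50: clothing, €100.00 or more → 8.25% → €13.32
Ski goggles €133.71: sports equipment → 8.5% → €11.37
Breakfast burrito €7.27: ready-to-eat food → 6.5% → €0.47
Deli sandwich €10.32: ready-to-eat food → 6.5% → €0.67
Hoodie €60.37: clothing, under €100.00 → 3.25% → €1.96
Haircut €65.31: taxable services → 9.5% → €6.20
Cardigan €104.52: clothing, €100.00 or more → 8.25% → €8.62
Subtotal = €587.10; tax = €46.61; total due = €633.71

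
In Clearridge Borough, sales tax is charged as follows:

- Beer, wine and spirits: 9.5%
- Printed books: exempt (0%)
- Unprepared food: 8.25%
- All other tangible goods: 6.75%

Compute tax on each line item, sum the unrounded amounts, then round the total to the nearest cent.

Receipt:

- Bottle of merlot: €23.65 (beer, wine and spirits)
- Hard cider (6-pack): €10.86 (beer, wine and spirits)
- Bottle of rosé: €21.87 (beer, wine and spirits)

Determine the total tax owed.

Bottle of merlot €23.65: beer, wine and spirits → 9.5% → €2.24675
Hard cider (6-pack) €10.86: beer, wine and spirits → 9.5% → €1.0317
Bottle of rosé €21.87: beer, wine and spirits → 9.5% → €2.07765
Unrounded tax sum = €5.3561 → €5.36

€5.36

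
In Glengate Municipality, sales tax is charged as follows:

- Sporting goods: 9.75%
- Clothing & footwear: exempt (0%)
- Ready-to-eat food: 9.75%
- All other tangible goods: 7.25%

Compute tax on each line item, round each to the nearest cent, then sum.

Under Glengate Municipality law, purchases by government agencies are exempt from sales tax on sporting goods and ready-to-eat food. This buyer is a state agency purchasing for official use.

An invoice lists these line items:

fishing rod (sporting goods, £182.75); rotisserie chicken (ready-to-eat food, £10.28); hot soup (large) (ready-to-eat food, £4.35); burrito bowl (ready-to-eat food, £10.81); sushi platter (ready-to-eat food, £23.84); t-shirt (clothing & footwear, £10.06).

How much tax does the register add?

Fishing rod £182.75: sporting goods, buyer-exempt → 0% → £0.00
Rotisserie chicken £10.28: ready-to-eat food, buyer-exempt → 0% → £0.00
Hot soup (large) £4.35: ready-to-eat food, buyer-exempt → 0% → £0.00
Burrito bowl £10.81: ready-to-eat food, buyer-exempt → 0% → £0.00
Sushi platter £23.84: ready-to-eat food, buyer-exempt → 0% → £0.00
T-shirt £10.06: clothing & footwear → 0% → £0.00
Total tax = £0.00

£0.00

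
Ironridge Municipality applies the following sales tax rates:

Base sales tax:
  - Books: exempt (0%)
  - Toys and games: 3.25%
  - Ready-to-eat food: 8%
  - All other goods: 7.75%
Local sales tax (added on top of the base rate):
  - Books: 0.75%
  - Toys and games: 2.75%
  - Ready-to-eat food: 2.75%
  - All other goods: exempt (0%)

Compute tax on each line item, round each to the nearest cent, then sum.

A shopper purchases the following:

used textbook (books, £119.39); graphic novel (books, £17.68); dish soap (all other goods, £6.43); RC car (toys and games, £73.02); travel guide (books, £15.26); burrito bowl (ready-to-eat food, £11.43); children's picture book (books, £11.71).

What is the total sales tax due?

Used textbook £119.39: books → 0% + 0.75% local = 0.75% → £0.90
Graphic novel £17.68: books → 0% + 0.75% local = 0.75% → £0.13
Dish soap £6.43: all other goods → 7.75% + 0% local = 7.75% → £0.50
RC car £73.02: toys and games → 3.25% + 2.75% local = 6% → £4.38
Travel guide £15.26: books → 0% + 0.75% local = 0.75% → £0.11
Burrito bowl £11.43: ready-to-eat food → 8% + 2.75% local = 10.75% → £1.23
Children's picture book £11.71: books → 0% + 0.75% local = 0.75% → £0.09
Total tax = £0.90 + £0.13 + £0.50 + £4.38 + £0.11 + £1.23 + £0.09 = £7.34

£7.34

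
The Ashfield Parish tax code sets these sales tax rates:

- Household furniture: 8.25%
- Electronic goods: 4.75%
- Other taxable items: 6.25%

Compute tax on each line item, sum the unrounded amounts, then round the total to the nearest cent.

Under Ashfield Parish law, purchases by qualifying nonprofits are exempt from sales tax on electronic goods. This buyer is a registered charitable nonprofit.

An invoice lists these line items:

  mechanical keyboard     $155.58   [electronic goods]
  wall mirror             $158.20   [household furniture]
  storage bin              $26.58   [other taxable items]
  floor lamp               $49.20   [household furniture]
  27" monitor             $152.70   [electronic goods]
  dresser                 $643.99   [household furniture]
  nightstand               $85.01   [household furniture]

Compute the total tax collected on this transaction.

Mechanical keyboard $155.58: electronic goods, buyer-exempt → 0% → $0.00
Wall mirror $158.20: household furniture → 8.25% → $13.0515
Storage bin $26.58: other taxable items → 6.25% → $1.66125
Floor lamp $49.20: household furniture → 8.25% → $4.059
27" monitor $152.70: electronic goods, buyer-exempt → 0% → $0.00
Dresser $643.99: household furniture → 8.25% → $53.129175
Nightstand $85.01: household furniture → 8.25% → $7.013325
Unrounded tax sum = $78.91425 → $78.91

$78.91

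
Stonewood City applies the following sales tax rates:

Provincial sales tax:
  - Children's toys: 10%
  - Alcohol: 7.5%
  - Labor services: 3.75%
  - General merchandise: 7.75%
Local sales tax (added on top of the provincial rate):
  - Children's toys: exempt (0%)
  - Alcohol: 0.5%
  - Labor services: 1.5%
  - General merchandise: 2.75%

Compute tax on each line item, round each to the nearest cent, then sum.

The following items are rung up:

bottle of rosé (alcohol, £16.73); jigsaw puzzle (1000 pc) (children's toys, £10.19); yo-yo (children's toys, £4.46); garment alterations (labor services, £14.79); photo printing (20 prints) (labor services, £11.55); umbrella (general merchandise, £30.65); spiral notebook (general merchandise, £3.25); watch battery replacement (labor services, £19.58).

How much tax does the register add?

Bottle of rosé £16.73: alcohol → 7.5% + 0.5% local = 8% → £1.34
Jigsaw puzzle (1000 pc) £10.19: children's toys → 10% + 0% local = 10% → £1.02
Yo-yo £4.46: children's toys → 10% + 0% local = 10% → £0.45
Garment alterations £14.79: labor services → 3.75% + 1.5% local = 5.25% → £0.78
Photo printing (20 prints) £11.55: labor services → 3.75% + 1.5% local = 5.25% → £0.61
Umbrella £30.65: general merchandise → 7.75% + 2.75% local = 10.5% → £3.22
Spiral notebook £3.25: general merchandise → 7.75% + 2.75% local = 10.5% → £0.34
Watch battery replacement £19.58: labor services → 3.75% + 1.5% local = 5.25% → £1.03
Total tax = £1.34 + £1.02 + £0.45 + £0.78 + £0.61 + £3.22 + £0.34 + £1.03 = £8.79

£8.79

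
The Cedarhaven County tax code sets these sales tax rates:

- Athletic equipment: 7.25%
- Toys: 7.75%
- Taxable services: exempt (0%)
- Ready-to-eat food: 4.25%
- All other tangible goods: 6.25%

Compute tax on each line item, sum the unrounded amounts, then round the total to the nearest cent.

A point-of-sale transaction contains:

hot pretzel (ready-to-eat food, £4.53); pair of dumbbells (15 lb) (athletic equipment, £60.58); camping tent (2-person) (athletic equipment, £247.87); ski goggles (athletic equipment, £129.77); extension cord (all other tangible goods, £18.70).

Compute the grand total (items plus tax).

£494.58

Hot pretzel £4.53: ready-to-eat food → 4.25% → £0.192525
Pair of dumbbells (15 lb) £60.58: athletic equipment → 7.25% → £4.39205
Camping tent (2-person) £247.87: athletic equipment → 7.25% → £17.970575
Ski goggles £129.77: athletic equipment → 7.25% → £9.408325
Extension cord £18.70: all other tangible goods → 6.25% → £1.16875
Subtotal = £461.45; unrounded tax = £33.132225 → £33.13; total due = £494.58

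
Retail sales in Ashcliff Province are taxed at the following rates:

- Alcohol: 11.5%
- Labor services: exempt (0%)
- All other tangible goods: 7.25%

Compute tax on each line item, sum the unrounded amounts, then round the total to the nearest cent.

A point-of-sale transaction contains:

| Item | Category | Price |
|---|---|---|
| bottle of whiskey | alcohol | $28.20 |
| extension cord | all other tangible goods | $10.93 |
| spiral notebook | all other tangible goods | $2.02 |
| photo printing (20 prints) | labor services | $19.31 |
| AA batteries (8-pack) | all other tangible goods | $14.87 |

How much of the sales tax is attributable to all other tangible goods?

Extension cord $10.93: all other tangible goods → 7.25% → $0.792425
Spiral notebook $2.02: all other tangible goods → 7.25% → $0.14645
AA batteries (8-pack) $14.87: all other tangible goods → 7.25% → $1.078075
Tax on all other tangible goods: unrounded sum = $2.01695 → $2.02

$2.02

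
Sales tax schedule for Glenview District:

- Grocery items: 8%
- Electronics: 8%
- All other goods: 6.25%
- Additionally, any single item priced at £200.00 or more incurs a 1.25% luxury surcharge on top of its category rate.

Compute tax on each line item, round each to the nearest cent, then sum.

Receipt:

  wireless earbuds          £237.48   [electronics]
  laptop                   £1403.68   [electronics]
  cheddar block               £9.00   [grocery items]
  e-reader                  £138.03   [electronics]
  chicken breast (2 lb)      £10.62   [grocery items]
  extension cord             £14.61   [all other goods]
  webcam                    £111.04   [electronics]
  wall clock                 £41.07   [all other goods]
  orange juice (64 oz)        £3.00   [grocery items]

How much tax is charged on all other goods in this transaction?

£3.48

Extension cord £14.61: all other goods → 6.25% → £0.91
Wall clock £41.07: all other goods → 6.25% → £2.57
Tax on all other goods = £0.91 + £2.57 = £3.48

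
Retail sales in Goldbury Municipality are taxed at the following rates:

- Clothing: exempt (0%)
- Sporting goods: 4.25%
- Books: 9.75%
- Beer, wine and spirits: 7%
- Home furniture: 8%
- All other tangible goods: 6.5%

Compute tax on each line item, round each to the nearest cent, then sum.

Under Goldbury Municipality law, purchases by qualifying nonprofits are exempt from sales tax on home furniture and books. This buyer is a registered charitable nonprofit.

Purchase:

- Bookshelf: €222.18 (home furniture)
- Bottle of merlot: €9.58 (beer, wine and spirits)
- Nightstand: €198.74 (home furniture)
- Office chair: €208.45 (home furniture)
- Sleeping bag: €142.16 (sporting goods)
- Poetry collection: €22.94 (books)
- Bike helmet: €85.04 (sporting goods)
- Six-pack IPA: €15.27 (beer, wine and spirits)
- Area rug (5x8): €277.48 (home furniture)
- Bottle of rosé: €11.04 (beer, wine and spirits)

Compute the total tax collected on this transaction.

€12.16

Bookshelf €222.18: home furniture, buyer-exempt → 0% → €0.00
Bottle of merlot €9.58: beer, wine and spirits → 7% → €0.67
Nightstand €198.74: home furniture, buyer-exempt → 0% → €0.00
Office chair €208.45: home furniture, buyer-exempt → 0% → €0.00
Sleeping bag €142.16: sporting goods → 4.25% → €6.04
Poetry collection €22.94: books, buyer-exempt → 0% → €0.00
Bike helmet €85.04: sporting goods → 4.25% → €3.61
Six-pack IPA €15.27: beer, wine and spirits → 7% → €1.07
Area rug (5x8) €277.48: home furniture, buyer-exempt → 0% → €0.00
Bottle of rosé €11.04: beer, wine and spirits → 7% → €0.77
Total tax = €0.67 + €6.04 + €3.61 + €1.07 + €0.77 = €12.16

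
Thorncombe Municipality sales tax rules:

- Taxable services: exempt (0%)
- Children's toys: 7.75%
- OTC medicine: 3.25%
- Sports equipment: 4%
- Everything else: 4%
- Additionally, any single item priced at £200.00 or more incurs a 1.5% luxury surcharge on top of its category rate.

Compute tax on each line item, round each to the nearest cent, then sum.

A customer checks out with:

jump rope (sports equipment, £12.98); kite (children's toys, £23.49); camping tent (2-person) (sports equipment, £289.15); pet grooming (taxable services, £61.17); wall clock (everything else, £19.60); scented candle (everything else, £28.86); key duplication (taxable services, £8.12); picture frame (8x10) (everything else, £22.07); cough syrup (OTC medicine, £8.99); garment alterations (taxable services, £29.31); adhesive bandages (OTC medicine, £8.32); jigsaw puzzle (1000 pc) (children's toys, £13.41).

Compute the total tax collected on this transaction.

Jump rope £12.98: sports equipment → 4% → £0.52
Kite £23.49: children's toys → 7.75% → £1.82
Camping tent (2-person) £289.15: sports equipment → 4% + 1.5% surcharge = 5.5% → £15.90
Pet grooming £61.17: taxable services → 0% → £0.00
Wall clock £19.60: everything else → 4% → £0.78
Scented candle £28.86: everything else → 4% → £1.15
Key duplication £8.12: taxable services → 0% → £0.00
Picture frame (8x10) £22.07: everything else → 4% → £0.88
Cough syrup £8.99: OTC medicine → 3.25% → £0.29
Garment alterations £29.31: taxable services → 0% → £0.00
Adhesive bandages £8.32: OTC medicine → 3.25% → £0.27
Jigsaw puzzle (1000 pc) £13.41: children's toys → 7.75% → £1.04
Total tax = £0.52 + £1.82 + £15.90 + £0.78 + £1.15 + £0.88 + £0.29 + £0.27 + £1.04 = £22.65

£22.65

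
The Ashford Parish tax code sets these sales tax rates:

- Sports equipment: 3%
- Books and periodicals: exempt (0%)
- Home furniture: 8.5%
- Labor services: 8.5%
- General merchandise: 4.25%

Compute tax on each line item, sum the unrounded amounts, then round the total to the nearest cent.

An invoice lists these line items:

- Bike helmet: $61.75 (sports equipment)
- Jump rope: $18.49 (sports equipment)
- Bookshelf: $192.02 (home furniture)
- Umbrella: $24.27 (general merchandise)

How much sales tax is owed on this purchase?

Bike helmet $61.75: sports equipment → 3% → $1.8525
Jump rope $18.49: sports equipment → 3% → $0.5547
Bookshelf $192.02: home furniture → 8.5% → $16.3217
Umbrella $24.27: general merchandise → 4.25% → $1.031475
Unrounded tax sum = $19.760375 → $19.76

$19.76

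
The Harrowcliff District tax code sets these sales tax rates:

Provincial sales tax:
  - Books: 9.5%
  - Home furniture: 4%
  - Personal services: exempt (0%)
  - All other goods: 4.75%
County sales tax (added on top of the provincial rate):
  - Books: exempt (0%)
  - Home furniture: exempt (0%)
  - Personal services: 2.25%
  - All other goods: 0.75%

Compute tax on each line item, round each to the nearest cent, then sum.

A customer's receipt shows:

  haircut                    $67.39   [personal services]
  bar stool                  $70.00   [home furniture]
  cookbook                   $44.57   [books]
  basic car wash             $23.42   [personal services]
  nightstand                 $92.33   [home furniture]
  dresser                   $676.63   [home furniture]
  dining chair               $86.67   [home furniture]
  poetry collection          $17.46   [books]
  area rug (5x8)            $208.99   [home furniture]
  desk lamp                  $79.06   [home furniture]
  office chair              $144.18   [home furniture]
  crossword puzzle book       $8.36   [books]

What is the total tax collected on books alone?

$6.68

Cookbook $44.57: books → 9.5% + 0% county = 9.5% → $4.23
Poetry collection $17.46: books → 9.5% + 0% county = 9.5% → $1.66
Crossword puzzle book $8.36: books → 9.5% + 0% county = 9.5% → $0.79
Tax on books = $4.23 + $1.66 + $0.79 = $6.68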